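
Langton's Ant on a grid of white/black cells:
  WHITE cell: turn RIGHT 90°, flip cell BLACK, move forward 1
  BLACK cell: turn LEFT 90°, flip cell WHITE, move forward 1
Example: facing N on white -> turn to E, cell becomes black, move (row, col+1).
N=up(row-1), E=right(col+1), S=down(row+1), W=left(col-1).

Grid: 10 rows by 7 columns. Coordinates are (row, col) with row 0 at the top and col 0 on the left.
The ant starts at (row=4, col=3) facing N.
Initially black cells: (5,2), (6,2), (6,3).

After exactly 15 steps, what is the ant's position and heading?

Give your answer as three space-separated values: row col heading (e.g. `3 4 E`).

Answer: 3 1 W

Derivation:
Step 1: on WHITE (4,3): turn R to E, flip to black, move to (4,4). |black|=4
Step 2: on WHITE (4,4): turn R to S, flip to black, move to (5,4). |black|=5
Step 3: on WHITE (5,4): turn R to W, flip to black, move to (5,3). |black|=6
Step 4: on WHITE (5,3): turn R to N, flip to black, move to (4,3). |black|=7
Step 5: on BLACK (4,3): turn L to W, flip to white, move to (4,2). |black|=6
Step 6: on WHITE (4,2): turn R to N, flip to black, move to (3,2). |black|=7
Step 7: on WHITE (3,2): turn R to E, flip to black, move to (3,3). |black|=8
Step 8: on WHITE (3,3): turn R to S, flip to black, move to (4,3). |black|=9
Step 9: on WHITE (4,3): turn R to W, flip to black, move to (4,2). |black|=10
Step 10: on BLACK (4,2): turn L to S, flip to white, move to (5,2). |black|=9
Step 11: on BLACK (5,2): turn L to E, flip to white, move to (5,3). |black|=8
Step 12: on BLACK (5,3): turn L to N, flip to white, move to (4,3). |black|=7
Step 13: on BLACK (4,3): turn L to W, flip to white, move to (4,2). |black|=6
Step 14: on WHITE (4,2): turn R to N, flip to black, move to (3,2). |black|=7
Step 15: on BLACK (3,2): turn L to W, flip to white, move to (3,1). |black|=6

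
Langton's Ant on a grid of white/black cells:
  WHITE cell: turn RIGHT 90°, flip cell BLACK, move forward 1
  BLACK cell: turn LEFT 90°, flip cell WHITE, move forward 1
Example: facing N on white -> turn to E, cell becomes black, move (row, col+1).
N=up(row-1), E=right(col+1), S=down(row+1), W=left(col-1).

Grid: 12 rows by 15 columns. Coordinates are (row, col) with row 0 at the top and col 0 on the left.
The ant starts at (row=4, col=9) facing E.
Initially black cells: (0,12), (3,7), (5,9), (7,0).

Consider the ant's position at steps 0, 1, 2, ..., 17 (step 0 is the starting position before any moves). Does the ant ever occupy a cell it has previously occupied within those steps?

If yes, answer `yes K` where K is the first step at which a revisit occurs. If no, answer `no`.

Step 1: on WHITE (4,9): turn R to S, flip to black, move to (5,9). |black|=5 — new cell
Step 2: on BLACK (5,9): turn L to E, flip to white, move to (5,10). |black|=4 — new cell
Step 3: on WHITE (5,10): turn R to S, flip to black, move to (6,10). |black|=5 — new cell
Step 4: on WHITE (6,10): turn R to W, flip to black, move to (6,9). |black|=6 — new cell
Step 5: on WHITE (6,9): turn R to N, flip to black, move to (5,9). |black|=7 — REVISIT

Answer: yes 5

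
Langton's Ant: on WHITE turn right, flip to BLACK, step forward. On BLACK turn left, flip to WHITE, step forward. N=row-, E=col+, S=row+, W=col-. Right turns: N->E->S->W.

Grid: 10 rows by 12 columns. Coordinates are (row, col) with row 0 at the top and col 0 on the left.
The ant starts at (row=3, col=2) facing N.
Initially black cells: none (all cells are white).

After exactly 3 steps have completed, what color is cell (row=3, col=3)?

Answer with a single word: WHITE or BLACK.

Answer: BLACK

Derivation:
Step 1: on WHITE (3,2): turn R to E, flip to black, move to (3,3). |black|=1
Step 2: on WHITE (3,3): turn R to S, flip to black, move to (4,3). |black|=2
Step 3: on WHITE (4,3): turn R to W, flip to black, move to (4,2). |black|=3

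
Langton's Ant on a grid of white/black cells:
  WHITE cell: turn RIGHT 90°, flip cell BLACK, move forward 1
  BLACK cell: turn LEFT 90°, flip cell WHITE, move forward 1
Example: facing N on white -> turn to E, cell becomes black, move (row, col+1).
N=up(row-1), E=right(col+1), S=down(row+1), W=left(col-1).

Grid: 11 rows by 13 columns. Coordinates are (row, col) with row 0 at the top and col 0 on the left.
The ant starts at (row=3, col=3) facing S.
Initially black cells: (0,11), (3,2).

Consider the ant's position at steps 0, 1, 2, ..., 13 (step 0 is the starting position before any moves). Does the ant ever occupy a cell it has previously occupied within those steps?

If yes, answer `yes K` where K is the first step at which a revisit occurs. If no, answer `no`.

Step 1: on WHITE (3,3): turn R to W, flip to black, move to (3,2). |black|=3 — new cell
Step 2: on BLACK (3,2): turn L to S, flip to white, move to (4,2). |black|=2 — new cell
Step 3: on WHITE (4,2): turn R to W, flip to black, move to (4,1). |black|=3 — new cell
Step 4: on WHITE (4,1): turn R to N, flip to black, move to (3,1). |black|=4 — new cell
Step 5: on WHITE (3,1): turn R to E, flip to black, move to (3,2). |black|=5 — REVISIT

Answer: yes 5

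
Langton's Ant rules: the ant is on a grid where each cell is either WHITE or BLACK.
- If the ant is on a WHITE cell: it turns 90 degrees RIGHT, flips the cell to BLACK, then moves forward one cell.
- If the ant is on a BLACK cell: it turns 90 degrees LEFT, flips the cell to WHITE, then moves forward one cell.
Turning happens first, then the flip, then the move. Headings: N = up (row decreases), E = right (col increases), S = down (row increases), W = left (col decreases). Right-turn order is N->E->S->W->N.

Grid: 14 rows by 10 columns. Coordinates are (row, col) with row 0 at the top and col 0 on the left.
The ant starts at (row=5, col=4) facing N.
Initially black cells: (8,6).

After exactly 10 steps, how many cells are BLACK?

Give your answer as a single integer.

Answer: 7

Derivation:
Step 1: on WHITE (5,4): turn R to E, flip to black, move to (5,5). |black|=2
Step 2: on WHITE (5,5): turn R to S, flip to black, move to (6,5). |black|=3
Step 3: on WHITE (6,5): turn R to W, flip to black, move to (6,4). |black|=4
Step 4: on WHITE (6,4): turn R to N, flip to black, move to (5,4). |black|=5
Step 5: on BLACK (5,4): turn L to W, flip to white, move to (5,3). |black|=4
Step 6: on WHITE (5,3): turn R to N, flip to black, move to (4,3). |black|=5
Step 7: on WHITE (4,3): turn R to E, flip to black, move to (4,4). |black|=6
Step 8: on WHITE (4,4): turn R to S, flip to black, move to (5,4). |black|=7
Step 9: on WHITE (5,4): turn R to W, flip to black, move to (5,3). |black|=8
Step 10: on BLACK (5,3): turn L to S, flip to white, move to (6,3). |black|=7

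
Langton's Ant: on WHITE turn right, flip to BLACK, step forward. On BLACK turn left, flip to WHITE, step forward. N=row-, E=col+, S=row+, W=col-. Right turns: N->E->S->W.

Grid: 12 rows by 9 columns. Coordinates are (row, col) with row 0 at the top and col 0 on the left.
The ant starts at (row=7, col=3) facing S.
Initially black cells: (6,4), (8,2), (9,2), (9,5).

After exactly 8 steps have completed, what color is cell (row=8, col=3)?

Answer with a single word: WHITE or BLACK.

Answer: BLACK

Derivation:
Step 1: on WHITE (7,3): turn R to W, flip to black, move to (7,2). |black|=5
Step 2: on WHITE (7,2): turn R to N, flip to black, move to (6,2). |black|=6
Step 3: on WHITE (6,2): turn R to E, flip to black, move to (6,3). |black|=7
Step 4: on WHITE (6,3): turn R to S, flip to black, move to (7,3). |black|=8
Step 5: on BLACK (7,3): turn L to E, flip to white, move to (7,4). |black|=7
Step 6: on WHITE (7,4): turn R to S, flip to black, move to (8,4). |black|=8
Step 7: on WHITE (8,4): turn R to W, flip to black, move to (8,3). |black|=9
Step 8: on WHITE (8,3): turn R to N, flip to black, move to (7,3). |black|=10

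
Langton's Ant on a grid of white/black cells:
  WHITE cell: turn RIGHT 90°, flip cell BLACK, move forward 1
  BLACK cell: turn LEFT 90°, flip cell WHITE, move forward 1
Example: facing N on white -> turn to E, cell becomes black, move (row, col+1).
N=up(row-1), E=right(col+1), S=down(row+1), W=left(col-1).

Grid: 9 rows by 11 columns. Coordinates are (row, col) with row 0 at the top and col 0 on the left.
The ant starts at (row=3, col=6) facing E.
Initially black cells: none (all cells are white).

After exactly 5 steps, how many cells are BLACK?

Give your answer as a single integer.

Step 1: on WHITE (3,6): turn R to S, flip to black, move to (4,6). |black|=1
Step 2: on WHITE (4,6): turn R to W, flip to black, move to (4,5). |black|=2
Step 3: on WHITE (4,5): turn R to N, flip to black, move to (3,5). |black|=3
Step 4: on WHITE (3,5): turn R to E, flip to black, move to (3,6). |black|=4
Step 5: on BLACK (3,6): turn L to N, flip to white, move to (2,6). |black|=3

Answer: 3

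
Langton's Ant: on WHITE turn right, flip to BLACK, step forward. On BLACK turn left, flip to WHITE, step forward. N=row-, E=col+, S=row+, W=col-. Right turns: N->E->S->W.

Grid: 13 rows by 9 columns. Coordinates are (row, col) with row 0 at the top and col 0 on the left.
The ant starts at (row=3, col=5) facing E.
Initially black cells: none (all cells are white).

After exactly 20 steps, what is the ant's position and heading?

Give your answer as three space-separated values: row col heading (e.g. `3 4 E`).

Step 1: on WHITE (3,5): turn R to S, flip to black, move to (4,5). |black|=1
Step 2: on WHITE (4,5): turn R to W, flip to black, move to (4,4). |black|=2
Step 3: on WHITE (4,4): turn R to N, flip to black, move to (3,4). |black|=3
Step 4: on WHITE (3,4): turn R to E, flip to black, move to (3,5). |black|=4
Step 5: on BLACK (3,5): turn L to N, flip to white, move to (2,5). |black|=3
Step 6: on WHITE (2,5): turn R to E, flip to black, move to (2,6). |black|=4
Step 7: on WHITE (2,6): turn R to S, flip to black, move to (3,6). |black|=5
Step 8: on WHITE (3,6): turn R to W, flip to black, move to (3,5). |black|=6
Step 9: on WHITE (3,5): turn R to N, flip to black, move to (2,5). |black|=7
Step 10: on BLACK (2,5): turn L to W, flip to white, move to (2,4). |black|=6
Step 11: on WHITE (2,4): turn R to N, flip to black, move to (1,4). |black|=7
Step 12: on WHITE (1,4): turn R to E, flip to black, move to (1,5). |black|=8
Step 13: on WHITE (1,5): turn R to S, flip to black, move to (2,5). |black|=9
Step 14: on WHITE (2,5): turn R to W, flip to black, move to (2,4). |black|=10
Step 15: on BLACK (2,4): turn L to S, flip to white, move to (3,4). |black|=9
Step 16: on BLACK (3,4): turn L to E, flip to white, move to (3,5). |black|=8
Step 17: on BLACK (3,5): turn L to N, flip to white, move to (2,5). |black|=7
Step 18: on BLACK (2,5): turn L to W, flip to white, move to (2,4). |black|=6
Step 19: on WHITE (2,4): turn R to N, flip to black, move to (1,4). |black|=7
Step 20: on BLACK (1,4): turn L to W, flip to white, move to (1,3). |black|=6

Answer: 1 3 W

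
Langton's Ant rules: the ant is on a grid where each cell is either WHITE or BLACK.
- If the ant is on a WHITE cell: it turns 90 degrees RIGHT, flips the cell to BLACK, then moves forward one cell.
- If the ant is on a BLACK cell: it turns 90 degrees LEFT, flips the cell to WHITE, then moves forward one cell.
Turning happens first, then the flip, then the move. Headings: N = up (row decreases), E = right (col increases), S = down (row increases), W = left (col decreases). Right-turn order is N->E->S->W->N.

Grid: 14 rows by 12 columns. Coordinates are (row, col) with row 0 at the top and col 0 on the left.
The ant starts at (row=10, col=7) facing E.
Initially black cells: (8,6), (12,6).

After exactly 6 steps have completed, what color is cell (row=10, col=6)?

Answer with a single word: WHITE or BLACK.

Step 1: on WHITE (10,7): turn R to S, flip to black, move to (11,7). |black|=3
Step 2: on WHITE (11,7): turn R to W, flip to black, move to (11,6). |black|=4
Step 3: on WHITE (11,6): turn R to N, flip to black, move to (10,6). |black|=5
Step 4: on WHITE (10,6): turn R to E, flip to black, move to (10,7). |black|=6
Step 5: on BLACK (10,7): turn L to N, flip to white, move to (9,7). |black|=5
Step 6: on WHITE (9,7): turn R to E, flip to black, move to (9,8). |black|=6

Answer: BLACK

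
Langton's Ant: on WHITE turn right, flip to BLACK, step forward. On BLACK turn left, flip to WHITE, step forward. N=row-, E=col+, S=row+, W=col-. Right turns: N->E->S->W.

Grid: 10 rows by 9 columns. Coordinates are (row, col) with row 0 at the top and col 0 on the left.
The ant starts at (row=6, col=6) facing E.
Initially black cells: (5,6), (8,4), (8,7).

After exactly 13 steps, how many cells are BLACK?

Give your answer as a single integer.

Answer: 8

Derivation:
Step 1: on WHITE (6,6): turn R to S, flip to black, move to (7,6). |black|=4
Step 2: on WHITE (7,6): turn R to W, flip to black, move to (7,5). |black|=5
Step 3: on WHITE (7,5): turn R to N, flip to black, move to (6,5). |black|=6
Step 4: on WHITE (6,5): turn R to E, flip to black, move to (6,6). |black|=7
Step 5: on BLACK (6,6): turn L to N, flip to white, move to (5,6). |black|=6
Step 6: on BLACK (5,6): turn L to W, flip to white, move to (5,5). |black|=5
Step 7: on WHITE (5,5): turn R to N, flip to black, move to (4,5). |black|=6
Step 8: on WHITE (4,5): turn R to E, flip to black, move to (4,6). |black|=7
Step 9: on WHITE (4,6): turn R to S, flip to black, move to (5,6). |black|=8
Step 10: on WHITE (5,6): turn R to W, flip to black, move to (5,5). |black|=9
Step 11: on BLACK (5,5): turn L to S, flip to white, move to (6,5). |black|=8
Step 12: on BLACK (6,5): turn L to E, flip to white, move to (6,6). |black|=7
Step 13: on WHITE (6,6): turn R to S, flip to black, move to (7,6). |black|=8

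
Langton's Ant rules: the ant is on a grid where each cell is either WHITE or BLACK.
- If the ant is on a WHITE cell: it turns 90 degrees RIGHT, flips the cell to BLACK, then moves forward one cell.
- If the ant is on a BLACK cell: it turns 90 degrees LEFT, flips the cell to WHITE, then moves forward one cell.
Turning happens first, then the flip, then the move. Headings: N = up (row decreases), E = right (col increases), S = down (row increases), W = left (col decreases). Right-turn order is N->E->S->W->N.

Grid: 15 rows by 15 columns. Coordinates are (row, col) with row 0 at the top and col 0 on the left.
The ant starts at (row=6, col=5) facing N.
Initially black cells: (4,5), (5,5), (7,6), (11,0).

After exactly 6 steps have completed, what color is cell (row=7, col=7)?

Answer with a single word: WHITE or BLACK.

Answer: BLACK

Derivation:
Step 1: on WHITE (6,5): turn R to E, flip to black, move to (6,6). |black|=5
Step 2: on WHITE (6,6): turn R to S, flip to black, move to (7,6). |black|=6
Step 3: on BLACK (7,6): turn L to E, flip to white, move to (7,7). |black|=5
Step 4: on WHITE (7,7): turn R to S, flip to black, move to (8,7). |black|=6
Step 5: on WHITE (8,7): turn R to W, flip to black, move to (8,6). |black|=7
Step 6: on WHITE (8,6): turn R to N, flip to black, move to (7,6). |black|=8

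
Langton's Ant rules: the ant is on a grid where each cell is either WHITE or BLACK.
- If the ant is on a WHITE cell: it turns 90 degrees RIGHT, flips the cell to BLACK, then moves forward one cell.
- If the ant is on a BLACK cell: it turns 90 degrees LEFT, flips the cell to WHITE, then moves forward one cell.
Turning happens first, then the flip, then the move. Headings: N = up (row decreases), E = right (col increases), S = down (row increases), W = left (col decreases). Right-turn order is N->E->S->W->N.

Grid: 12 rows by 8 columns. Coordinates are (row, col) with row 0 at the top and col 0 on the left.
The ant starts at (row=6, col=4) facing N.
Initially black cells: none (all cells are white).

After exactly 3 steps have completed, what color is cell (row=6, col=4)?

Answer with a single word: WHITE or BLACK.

Answer: BLACK

Derivation:
Step 1: on WHITE (6,4): turn R to E, flip to black, move to (6,5). |black|=1
Step 2: on WHITE (6,5): turn R to S, flip to black, move to (7,5). |black|=2
Step 3: on WHITE (7,5): turn R to W, flip to black, move to (7,4). |black|=3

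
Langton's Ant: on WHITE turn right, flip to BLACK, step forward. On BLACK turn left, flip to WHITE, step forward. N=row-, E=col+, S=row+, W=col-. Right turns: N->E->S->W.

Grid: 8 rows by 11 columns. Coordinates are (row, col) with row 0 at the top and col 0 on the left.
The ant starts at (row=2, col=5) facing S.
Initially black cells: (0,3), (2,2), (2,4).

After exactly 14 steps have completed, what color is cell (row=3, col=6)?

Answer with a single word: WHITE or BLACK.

Answer: WHITE

Derivation:
Step 1: on WHITE (2,5): turn R to W, flip to black, move to (2,4). |black|=4
Step 2: on BLACK (2,4): turn L to S, flip to white, move to (3,4). |black|=3
Step 3: on WHITE (3,4): turn R to W, flip to black, move to (3,3). |black|=4
Step 4: on WHITE (3,3): turn R to N, flip to black, move to (2,3). |black|=5
Step 5: on WHITE (2,3): turn R to E, flip to black, move to (2,4). |black|=6
Step 6: on WHITE (2,4): turn R to S, flip to black, move to (3,4). |black|=7
Step 7: on BLACK (3,4): turn L to E, flip to white, move to (3,5). |black|=6
Step 8: on WHITE (3,5): turn R to S, flip to black, move to (4,5). |black|=7
Step 9: on WHITE (4,5): turn R to W, flip to black, move to (4,4). |black|=8
Step 10: on WHITE (4,4): turn R to N, flip to black, move to (3,4). |black|=9
Step 11: on WHITE (3,4): turn R to E, flip to black, move to (3,5). |black|=10
Step 12: on BLACK (3,5): turn L to N, flip to white, move to (2,5). |black|=9
Step 13: on BLACK (2,5): turn L to W, flip to white, move to (2,4). |black|=8
Step 14: on BLACK (2,4): turn L to S, flip to white, move to (3,4). |black|=7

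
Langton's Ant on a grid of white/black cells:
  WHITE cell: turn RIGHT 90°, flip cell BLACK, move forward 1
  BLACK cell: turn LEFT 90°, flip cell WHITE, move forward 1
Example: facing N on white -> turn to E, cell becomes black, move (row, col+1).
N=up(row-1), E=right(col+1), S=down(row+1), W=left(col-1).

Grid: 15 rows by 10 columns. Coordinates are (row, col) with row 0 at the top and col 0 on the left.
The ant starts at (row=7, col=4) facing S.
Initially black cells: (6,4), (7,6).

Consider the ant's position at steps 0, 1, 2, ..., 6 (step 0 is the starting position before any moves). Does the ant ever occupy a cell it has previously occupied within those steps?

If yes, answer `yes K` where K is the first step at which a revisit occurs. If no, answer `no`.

Step 1: on WHITE (7,4): turn R to W, flip to black, move to (7,3). |black|=3 — new cell
Step 2: on WHITE (7,3): turn R to N, flip to black, move to (6,3). |black|=4 — new cell
Step 3: on WHITE (6,3): turn R to E, flip to black, move to (6,4). |black|=5 — new cell
Step 4: on BLACK (6,4): turn L to N, flip to white, move to (5,4). |black|=4 — new cell
Step 5: on WHITE (5,4): turn R to E, flip to black, move to (5,5). |black|=5 — new cell
Step 6: on WHITE (5,5): turn R to S, flip to black, move to (6,5). |black|=6 — new cell
No revisit within 6 steps.

Answer: no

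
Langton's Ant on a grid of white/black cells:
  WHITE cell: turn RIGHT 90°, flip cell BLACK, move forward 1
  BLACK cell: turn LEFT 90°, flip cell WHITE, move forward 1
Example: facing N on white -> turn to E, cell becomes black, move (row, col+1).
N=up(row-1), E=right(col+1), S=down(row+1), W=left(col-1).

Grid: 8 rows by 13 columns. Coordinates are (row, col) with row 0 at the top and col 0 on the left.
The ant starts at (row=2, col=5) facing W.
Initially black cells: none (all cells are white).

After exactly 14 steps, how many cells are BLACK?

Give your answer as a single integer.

Step 1: on WHITE (2,5): turn R to N, flip to black, move to (1,5). |black|=1
Step 2: on WHITE (1,5): turn R to E, flip to black, move to (1,6). |black|=2
Step 3: on WHITE (1,6): turn R to S, flip to black, move to (2,6). |black|=3
Step 4: on WHITE (2,6): turn R to W, flip to black, move to (2,5). |black|=4
Step 5: on BLACK (2,5): turn L to S, flip to white, move to (3,5). |black|=3
Step 6: on WHITE (3,5): turn R to W, flip to black, move to (3,4). |black|=4
Step 7: on WHITE (3,4): turn R to N, flip to black, move to (2,4). |black|=5
Step 8: on WHITE (2,4): turn R to E, flip to black, move to (2,5). |black|=6
Step 9: on WHITE (2,5): turn R to S, flip to black, move to (3,5). |black|=7
Step 10: on BLACK (3,5): turn L to E, flip to white, move to (3,6). |black|=6
Step 11: on WHITE (3,6): turn R to S, flip to black, move to (4,6). |black|=7
Step 12: on WHITE (4,6): turn R to W, flip to black, move to (4,5). |black|=8
Step 13: on WHITE (4,5): turn R to N, flip to black, move to (3,5). |black|=9
Step 14: on WHITE (3,5): turn R to E, flip to black, move to (3,6). |black|=10

Answer: 10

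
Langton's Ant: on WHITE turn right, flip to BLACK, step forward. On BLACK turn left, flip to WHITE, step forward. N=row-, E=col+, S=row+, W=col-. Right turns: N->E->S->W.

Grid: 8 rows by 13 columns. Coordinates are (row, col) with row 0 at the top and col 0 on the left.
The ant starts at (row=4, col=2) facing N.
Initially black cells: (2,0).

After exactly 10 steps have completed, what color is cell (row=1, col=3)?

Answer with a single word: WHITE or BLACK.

Step 1: on WHITE (4,2): turn R to E, flip to black, move to (4,3). |black|=2
Step 2: on WHITE (4,3): turn R to S, flip to black, move to (5,3). |black|=3
Step 3: on WHITE (5,3): turn R to W, flip to black, move to (5,2). |black|=4
Step 4: on WHITE (5,2): turn R to N, flip to black, move to (4,2). |black|=5
Step 5: on BLACK (4,2): turn L to W, flip to white, move to (4,1). |black|=4
Step 6: on WHITE (4,1): turn R to N, flip to black, move to (3,1). |black|=5
Step 7: on WHITE (3,1): turn R to E, flip to black, move to (3,2). |black|=6
Step 8: on WHITE (3,2): turn R to S, flip to black, move to (4,2). |black|=7
Step 9: on WHITE (4,2): turn R to W, flip to black, move to (4,1). |black|=8
Step 10: on BLACK (4,1): turn L to S, flip to white, move to (5,1). |black|=7

Answer: WHITE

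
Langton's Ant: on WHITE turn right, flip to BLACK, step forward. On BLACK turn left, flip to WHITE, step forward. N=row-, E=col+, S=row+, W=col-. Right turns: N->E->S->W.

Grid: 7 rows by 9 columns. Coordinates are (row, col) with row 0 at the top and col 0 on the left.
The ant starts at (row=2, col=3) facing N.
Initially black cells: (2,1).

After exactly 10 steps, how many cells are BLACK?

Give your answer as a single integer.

Step 1: on WHITE (2,3): turn R to E, flip to black, move to (2,4). |black|=2
Step 2: on WHITE (2,4): turn R to S, flip to black, move to (3,4). |black|=3
Step 3: on WHITE (3,4): turn R to W, flip to black, move to (3,3). |black|=4
Step 4: on WHITE (3,3): turn R to N, flip to black, move to (2,3). |black|=5
Step 5: on BLACK (2,3): turn L to W, flip to white, move to (2,2). |black|=4
Step 6: on WHITE (2,2): turn R to N, flip to black, move to (1,2). |black|=5
Step 7: on WHITE (1,2): turn R to E, flip to black, move to (1,3). |black|=6
Step 8: on WHITE (1,3): turn R to S, flip to black, move to (2,3). |black|=7
Step 9: on WHITE (2,3): turn R to W, flip to black, move to (2,2). |black|=8
Step 10: on BLACK (2,2): turn L to S, flip to white, move to (3,2). |black|=7

Answer: 7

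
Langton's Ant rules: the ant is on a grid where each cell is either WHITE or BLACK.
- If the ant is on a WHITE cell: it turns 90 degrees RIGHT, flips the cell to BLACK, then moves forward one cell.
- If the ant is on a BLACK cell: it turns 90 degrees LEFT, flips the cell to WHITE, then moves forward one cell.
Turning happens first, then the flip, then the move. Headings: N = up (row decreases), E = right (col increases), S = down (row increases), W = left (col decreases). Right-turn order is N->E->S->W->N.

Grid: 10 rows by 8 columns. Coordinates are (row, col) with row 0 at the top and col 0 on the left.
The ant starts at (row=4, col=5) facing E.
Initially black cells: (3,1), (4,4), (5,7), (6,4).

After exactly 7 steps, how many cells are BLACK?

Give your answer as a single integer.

Answer: 9

Derivation:
Step 1: on WHITE (4,5): turn R to S, flip to black, move to (5,5). |black|=5
Step 2: on WHITE (5,5): turn R to W, flip to black, move to (5,4). |black|=6
Step 3: on WHITE (5,4): turn R to N, flip to black, move to (4,4). |black|=7
Step 4: on BLACK (4,4): turn L to W, flip to white, move to (4,3). |black|=6
Step 5: on WHITE (4,3): turn R to N, flip to black, move to (3,3). |black|=7
Step 6: on WHITE (3,3): turn R to E, flip to black, move to (3,4). |black|=8
Step 7: on WHITE (3,4): turn R to S, flip to black, move to (4,4). |black|=9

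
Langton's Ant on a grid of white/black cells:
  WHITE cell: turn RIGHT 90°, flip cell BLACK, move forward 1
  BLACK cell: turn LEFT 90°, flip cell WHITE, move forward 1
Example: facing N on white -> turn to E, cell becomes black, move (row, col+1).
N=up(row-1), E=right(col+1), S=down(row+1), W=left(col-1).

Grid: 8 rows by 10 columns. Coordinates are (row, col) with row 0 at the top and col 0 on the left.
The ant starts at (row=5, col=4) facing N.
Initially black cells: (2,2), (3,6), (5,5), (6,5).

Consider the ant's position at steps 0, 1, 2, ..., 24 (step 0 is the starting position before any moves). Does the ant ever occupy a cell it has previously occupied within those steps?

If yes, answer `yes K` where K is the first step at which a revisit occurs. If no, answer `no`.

Answer: yes 5

Derivation:
Step 1: on WHITE (5,4): turn R to E, flip to black, move to (5,5). |black|=5 — new cell
Step 2: on BLACK (5,5): turn L to N, flip to white, move to (4,5). |black|=4 — new cell
Step 3: on WHITE (4,5): turn R to E, flip to black, move to (4,6). |black|=5 — new cell
Step 4: on WHITE (4,6): turn R to S, flip to black, move to (5,6). |black|=6 — new cell
Step 5: on WHITE (5,6): turn R to W, flip to black, move to (5,5). |black|=7 — REVISIT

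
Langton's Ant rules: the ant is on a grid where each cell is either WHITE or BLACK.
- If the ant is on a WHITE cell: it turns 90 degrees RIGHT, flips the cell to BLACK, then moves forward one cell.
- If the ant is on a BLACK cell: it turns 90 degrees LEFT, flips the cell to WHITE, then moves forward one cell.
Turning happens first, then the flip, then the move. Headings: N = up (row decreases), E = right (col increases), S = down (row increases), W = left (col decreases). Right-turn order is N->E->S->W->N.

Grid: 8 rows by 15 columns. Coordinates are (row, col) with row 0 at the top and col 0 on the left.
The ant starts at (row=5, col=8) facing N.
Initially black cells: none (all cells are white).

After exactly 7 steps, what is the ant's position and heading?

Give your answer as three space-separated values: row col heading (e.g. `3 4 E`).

Answer: 4 8 E

Derivation:
Step 1: on WHITE (5,8): turn R to E, flip to black, move to (5,9). |black|=1
Step 2: on WHITE (5,9): turn R to S, flip to black, move to (6,9). |black|=2
Step 3: on WHITE (6,9): turn R to W, flip to black, move to (6,8). |black|=3
Step 4: on WHITE (6,8): turn R to N, flip to black, move to (5,8). |black|=4
Step 5: on BLACK (5,8): turn L to W, flip to white, move to (5,7). |black|=3
Step 6: on WHITE (5,7): turn R to N, flip to black, move to (4,7). |black|=4
Step 7: on WHITE (4,7): turn R to E, flip to black, move to (4,8). |black|=5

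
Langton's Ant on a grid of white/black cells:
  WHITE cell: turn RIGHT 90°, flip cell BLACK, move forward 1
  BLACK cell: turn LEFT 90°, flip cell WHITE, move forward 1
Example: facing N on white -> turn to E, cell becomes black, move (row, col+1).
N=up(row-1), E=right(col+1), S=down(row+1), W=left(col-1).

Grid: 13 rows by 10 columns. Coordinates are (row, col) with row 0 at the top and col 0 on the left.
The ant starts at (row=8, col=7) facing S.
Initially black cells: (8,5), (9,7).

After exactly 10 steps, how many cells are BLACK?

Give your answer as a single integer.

Step 1: on WHITE (8,7): turn R to W, flip to black, move to (8,6). |black|=3
Step 2: on WHITE (8,6): turn R to N, flip to black, move to (7,6). |black|=4
Step 3: on WHITE (7,6): turn R to E, flip to black, move to (7,7). |black|=5
Step 4: on WHITE (7,7): turn R to S, flip to black, move to (8,7). |black|=6
Step 5: on BLACK (8,7): turn L to E, flip to white, move to (8,8). |black|=5
Step 6: on WHITE (8,8): turn R to S, flip to black, move to (9,8). |black|=6
Step 7: on WHITE (9,8): turn R to W, flip to black, move to (9,7). |black|=7
Step 8: on BLACK (9,7): turn L to S, flip to white, move to (10,7). |black|=6
Step 9: on WHITE (10,7): turn R to W, flip to black, move to (10,6). |black|=7
Step 10: on WHITE (10,6): turn R to N, flip to black, move to (9,6). |black|=8

Answer: 8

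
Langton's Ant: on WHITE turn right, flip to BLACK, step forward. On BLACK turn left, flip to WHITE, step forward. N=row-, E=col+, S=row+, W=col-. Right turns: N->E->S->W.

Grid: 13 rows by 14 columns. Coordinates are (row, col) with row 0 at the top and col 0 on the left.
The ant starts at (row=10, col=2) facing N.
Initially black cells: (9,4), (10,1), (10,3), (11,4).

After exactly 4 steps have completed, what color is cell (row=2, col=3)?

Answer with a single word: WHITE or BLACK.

Answer: WHITE

Derivation:
Step 1: on WHITE (10,2): turn R to E, flip to black, move to (10,3). |black|=5
Step 2: on BLACK (10,3): turn L to N, flip to white, move to (9,3). |black|=4
Step 3: on WHITE (9,3): turn R to E, flip to black, move to (9,4). |black|=5
Step 4: on BLACK (9,4): turn L to N, flip to white, move to (8,4). |black|=4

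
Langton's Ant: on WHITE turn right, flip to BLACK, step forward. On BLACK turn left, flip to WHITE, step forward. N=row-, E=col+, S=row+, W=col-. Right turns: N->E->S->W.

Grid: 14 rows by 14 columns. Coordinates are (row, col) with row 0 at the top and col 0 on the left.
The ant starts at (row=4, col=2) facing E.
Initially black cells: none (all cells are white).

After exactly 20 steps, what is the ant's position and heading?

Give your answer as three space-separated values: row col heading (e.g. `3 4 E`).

Answer: 2 0 W

Derivation:
Step 1: on WHITE (4,2): turn R to S, flip to black, move to (5,2). |black|=1
Step 2: on WHITE (5,2): turn R to W, flip to black, move to (5,1). |black|=2
Step 3: on WHITE (5,1): turn R to N, flip to black, move to (4,1). |black|=3
Step 4: on WHITE (4,1): turn R to E, flip to black, move to (4,2). |black|=4
Step 5: on BLACK (4,2): turn L to N, flip to white, move to (3,2). |black|=3
Step 6: on WHITE (3,2): turn R to E, flip to black, move to (3,3). |black|=4
Step 7: on WHITE (3,3): turn R to S, flip to black, move to (4,3). |black|=5
Step 8: on WHITE (4,3): turn R to W, flip to black, move to (4,2). |black|=6
Step 9: on WHITE (4,2): turn R to N, flip to black, move to (3,2). |black|=7
Step 10: on BLACK (3,2): turn L to W, flip to white, move to (3,1). |black|=6
Step 11: on WHITE (3,1): turn R to N, flip to black, move to (2,1). |black|=7
Step 12: on WHITE (2,1): turn R to E, flip to black, move to (2,2). |black|=8
Step 13: on WHITE (2,2): turn R to S, flip to black, move to (3,2). |black|=9
Step 14: on WHITE (3,2): turn R to W, flip to black, move to (3,1). |black|=10
Step 15: on BLACK (3,1): turn L to S, flip to white, move to (4,1). |black|=9
Step 16: on BLACK (4,1): turn L to E, flip to white, move to (4,2). |black|=8
Step 17: on BLACK (4,2): turn L to N, flip to white, move to (3,2). |black|=7
Step 18: on BLACK (3,2): turn L to W, flip to white, move to (3,1). |black|=6
Step 19: on WHITE (3,1): turn R to N, flip to black, move to (2,1). |black|=7
Step 20: on BLACK (2,1): turn L to W, flip to white, move to (2,0). |black|=6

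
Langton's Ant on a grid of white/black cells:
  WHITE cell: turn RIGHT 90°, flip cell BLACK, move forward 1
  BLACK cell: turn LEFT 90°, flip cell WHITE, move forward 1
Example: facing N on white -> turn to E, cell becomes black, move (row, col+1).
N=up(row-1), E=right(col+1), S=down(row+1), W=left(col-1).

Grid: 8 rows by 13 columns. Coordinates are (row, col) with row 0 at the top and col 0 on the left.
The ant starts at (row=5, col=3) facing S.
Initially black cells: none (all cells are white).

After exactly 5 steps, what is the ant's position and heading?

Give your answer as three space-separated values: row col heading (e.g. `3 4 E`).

Step 1: on WHITE (5,3): turn R to W, flip to black, move to (5,2). |black|=1
Step 2: on WHITE (5,2): turn R to N, flip to black, move to (4,2). |black|=2
Step 3: on WHITE (4,2): turn R to E, flip to black, move to (4,3). |black|=3
Step 4: on WHITE (4,3): turn R to S, flip to black, move to (5,3). |black|=4
Step 5: on BLACK (5,3): turn L to E, flip to white, move to (5,4). |black|=3

Answer: 5 4 E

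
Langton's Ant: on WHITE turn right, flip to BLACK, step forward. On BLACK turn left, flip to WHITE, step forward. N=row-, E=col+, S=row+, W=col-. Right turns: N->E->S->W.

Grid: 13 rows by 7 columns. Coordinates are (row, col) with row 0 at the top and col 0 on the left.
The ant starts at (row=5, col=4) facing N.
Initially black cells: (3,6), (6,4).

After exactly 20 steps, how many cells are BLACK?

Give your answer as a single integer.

Answer: 8

Derivation:
Step 1: on WHITE (5,4): turn R to E, flip to black, move to (5,5). |black|=3
Step 2: on WHITE (5,5): turn R to S, flip to black, move to (6,5). |black|=4
Step 3: on WHITE (6,5): turn R to W, flip to black, move to (6,4). |black|=5
Step 4: on BLACK (6,4): turn L to S, flip to white, move to (7,4). |black|=4
Step 5: on WHITE (7,4): turn R to W, flip to black, move to (7,3). |black|=5
Step 6: on WHITE (7,3): turn R to N, flip to black, move to (6,3). |black|=6
Step 7: on WHITE (6,3): turn R to E, flip to black, move to (6,4). |black|=7
Step 8: on WHITE (6,4): turn R to S, flip to black, move to (7,4). |black|=8
Step 9: on BLACK (7,4): turn L to E, flip to white, move to (7,5). |black|=7
Step 10: on WHITE (7,5): turn R to S, flip to black, move to (8,5). |black|=8
Step 11: on WHITE (8,5): turn R to W, flip to black, move to (8,4). |black|=9
Step 12: on WHITE (8,4): turn R to N, flip to black, move to (7,4). |black|=10
Step 13: on WHITE (7,4): turn R to E, flip to black, move to (7,5). |black|=11
Step 14: on BLACK (7,5): turn L to N, flip to white, move to (6,5). |black|=10
Step 15: on BLACK (6,5): turn L to W, flip to white, move to (6,4). |black|=9
Step 16: on BLACK (6,4): turn L to S, flip to white, move to (7,4). |black|=8
Step 17: on BLACK (7,4): turn L to E, flip to white, move to (7,5). |black|=7
Step 18: on WHITE (7,5): turn R to S, flip to black, move to (8,5). |black|=8
Step 19: on BLACK (8,5): turn L to E, flip to white, move to (8,6). |black|=7
Step 20: on WHITE (8,6): turn R to S, flip to black, move to (9,6). |black|=8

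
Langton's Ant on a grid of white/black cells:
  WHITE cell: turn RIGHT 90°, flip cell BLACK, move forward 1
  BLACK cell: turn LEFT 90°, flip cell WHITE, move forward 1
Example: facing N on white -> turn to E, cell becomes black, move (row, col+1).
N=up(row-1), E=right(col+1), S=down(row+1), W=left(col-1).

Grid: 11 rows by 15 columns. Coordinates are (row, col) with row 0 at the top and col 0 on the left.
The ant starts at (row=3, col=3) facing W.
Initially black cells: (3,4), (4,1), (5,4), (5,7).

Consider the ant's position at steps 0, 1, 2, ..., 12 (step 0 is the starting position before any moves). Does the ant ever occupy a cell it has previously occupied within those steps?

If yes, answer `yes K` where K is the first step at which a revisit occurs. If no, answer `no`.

Answer: yes 7

Derivation:
Step 1: on WHITE (3,3): turn R to N, flip to black, move to (2,3). |black|=5 — new cell
Step 2: on WHITE (2,3): turn R to E, flip to black, move to (2,4). |black|=6 — new cell
Step 3: on WHITE (2,4): turn R to S, flip to black, move to (3,4). |black|=7 — new cell
Step 4: on BLACK (3,4): turn L to E, flip to white, move to (3,5). |black|=6 — new cell
Step 5: on WHITE (3,5): turn R to S, flip to black, move to (4,5). |black|=7 — new cell
Step 6: on WHITE (4,5): turn R to W, flip to black, move to (4,4). |black|=8 — new cell
Step 7: on WHITE (4,4): turn R to N, flip to black, move to (3,4). |black|=9 — REVISIT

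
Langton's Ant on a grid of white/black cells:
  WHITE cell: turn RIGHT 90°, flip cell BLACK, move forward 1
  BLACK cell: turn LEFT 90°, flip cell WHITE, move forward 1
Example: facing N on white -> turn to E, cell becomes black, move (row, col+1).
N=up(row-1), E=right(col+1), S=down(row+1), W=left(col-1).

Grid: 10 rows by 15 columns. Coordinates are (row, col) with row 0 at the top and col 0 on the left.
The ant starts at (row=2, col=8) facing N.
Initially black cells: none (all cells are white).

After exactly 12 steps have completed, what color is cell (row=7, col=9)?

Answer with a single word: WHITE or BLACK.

Answer: WHITE

Derivation:
Step 1: on WHITE (2,8): turn R to E, flip to black, move to (2,9). |black|=1
Step 2: on WHITE (2,9): turn R to S, flip to black, move to (3,9). |black|=2
Step 3: on WHITE (3,9): turn R to W, flip to black, move to (3,8). |black|=3
Step 4: on WHITE (3,8): turn R to N, flip to black, move to (2,8). |black|=4
Step 5: on BLACK (2,8): turn L to W, flip to white, move to (2,7). |black|=3
Step 6: on WHITE (2,7): turn R to N, flip to black, move to (1,7). |black|=4
Step 7: on WHITE (1,7): turn R to E, flip to black, move to (1,8). |black|=5
Step 8: on WHITE (1,8): turn R to S, flip to black, move to (2,8). |black|=6
Step 9: on WHITE (2,8): turn R to W, flip to black, move to (2,7). |black|=7
Step 10: on BLACK (2,7): turn L to S, flip to white, move to (3,7). |black|=6
Step 11: on WHITE (3,7): turn R to W, flip to black, move to (3,6). |black|=7
Step 12: on WHITE (3,6): turn R to N, flip to black, move to (2,6). |black|=8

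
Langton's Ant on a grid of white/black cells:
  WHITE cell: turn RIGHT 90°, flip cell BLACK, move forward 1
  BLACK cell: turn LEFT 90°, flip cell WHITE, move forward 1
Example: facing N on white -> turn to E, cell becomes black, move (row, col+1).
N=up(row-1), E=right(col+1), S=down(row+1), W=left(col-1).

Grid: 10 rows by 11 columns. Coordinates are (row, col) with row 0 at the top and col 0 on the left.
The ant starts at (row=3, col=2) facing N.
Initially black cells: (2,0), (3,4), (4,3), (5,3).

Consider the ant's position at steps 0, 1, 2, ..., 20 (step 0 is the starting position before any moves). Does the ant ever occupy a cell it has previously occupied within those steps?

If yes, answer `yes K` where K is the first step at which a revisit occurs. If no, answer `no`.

Step 1: on WHITE (3,2): turn R to E, flip to black, move to (3,3). |black|=5 — new cell
Step 2: on WHITE (3,3): turn R to S, flip to black, move to (4,3). |black|=6 — new cell
Step 3: on BLACK (4,3): turn L to E, flip to white, move to (4,4). |black|=5 — new cell
Step 4: on WHITE (4,4): turn R to S, flip to black, move to (5,4). |black|=6 — new cell
Step 5: on WHITE (5,4): turn R to W, flip to black, move to (5,3). |black|=7 — new cell
Step 6: on BLACK (5,3): turn L to S, flip to white, move to (6,3). |black|=6 — new cell
Step 7: on WHITE (6,3): turn R to W, flip to black, move to (6,2). |black|=7 — new cell
Step 8: on WHITE (6,2): turn R to N, flip to black, move to (5,2). |black|=8 — new cell
Step 9: on WHITE (5,2): turn R to E, flip to black, move to (5,3). |black|=9 — REVISIT

Answer: yes 9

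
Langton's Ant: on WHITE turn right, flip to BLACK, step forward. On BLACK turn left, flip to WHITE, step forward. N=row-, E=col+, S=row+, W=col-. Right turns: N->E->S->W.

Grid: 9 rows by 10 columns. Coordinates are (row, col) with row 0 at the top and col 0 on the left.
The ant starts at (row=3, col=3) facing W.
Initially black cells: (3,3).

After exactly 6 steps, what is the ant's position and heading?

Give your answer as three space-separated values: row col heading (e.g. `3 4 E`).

Answer: 4 4 E

Derivation:
Step 1: on BLACK (3,3): turn L to S, flip to white, move to (4,3). |black|=0
Step 2: on WHITE (4,3): turn R to W, flip to black, move to (4,2). |black|=1
Step 3: on WHITE (4,2): turn R to N, flip to black, move to (3,2). |black|=2
Step 4: on WHITE (3,2): turn R to E, flip to black, move to (3,3). |black|=3
Step 5: on WHITE (3,3): turn R to S, flip to black, move to (4,3). |black|=4
Step 6: on BLACK (4,3): turn L to E, flip to white, move to (4,4). |black|=3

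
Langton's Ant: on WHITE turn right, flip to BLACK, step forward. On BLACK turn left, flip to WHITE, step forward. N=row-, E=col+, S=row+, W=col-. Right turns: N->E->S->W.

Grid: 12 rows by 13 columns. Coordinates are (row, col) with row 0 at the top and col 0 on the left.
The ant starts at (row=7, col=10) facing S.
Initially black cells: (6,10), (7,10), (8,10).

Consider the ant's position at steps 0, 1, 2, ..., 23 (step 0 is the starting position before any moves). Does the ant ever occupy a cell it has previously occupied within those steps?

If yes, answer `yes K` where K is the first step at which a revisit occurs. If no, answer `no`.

Answer: yes 7

Derivation:
Step 1: on BLACK (7,10): turn L to E, flip to white, move to (7,11). |black|=2 — new cell
Step 2: on WHITE (7,11): turn R to S, flip to black, move to (8,11). |black|=3 — new cell
Step 3: on WHITE (8,11): turn R to W, flip to black, move to (8,10). |black|=4 — new cell
Step 4: on BLACK (8,10): turn L to S, flip to white, move to (9,10). |black|=3 — new cell
Step 5: on WHITE (9,10): turn R to W, flip to black, move to (9,9). |black|=4 — new cell
Step 6: on WHITE (9,9): turn R to N, flip to black, move to (8,9). |black|=5 — new cell
Step 7: on WHITE (8,9): turn R to E, flip to black, move to (8,10). |black|=6 — REVISIT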